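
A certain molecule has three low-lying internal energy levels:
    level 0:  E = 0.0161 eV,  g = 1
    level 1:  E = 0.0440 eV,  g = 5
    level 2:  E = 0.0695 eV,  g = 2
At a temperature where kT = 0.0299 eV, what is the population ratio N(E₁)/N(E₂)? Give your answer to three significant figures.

5.87

n₁/n₂ = (g₁/g₂) exp[−(E₁−E₂)/kT] = (5/2) × exp(−(-0.0255 eV)/(0.0299 eV)) = (5/2) × exp(0.85284) = 5.87.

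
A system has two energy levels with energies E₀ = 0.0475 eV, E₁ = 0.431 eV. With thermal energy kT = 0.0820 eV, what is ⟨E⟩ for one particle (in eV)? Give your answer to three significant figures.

Eᵢ/kT = 0.57927, 5.2561.
Z = Σ e^(−Eᵢ/kT) = e^(−0.57927) + e^(−5.2561) = 0.56031 + 0.0052156 = 0.56553.
⟨E⟩ = Σ Eᵢ e^(−Eᵢ/kT) / Z = (0.0475·0.56031 + 0.431·0.0052156) / 0.56553 = 0.0510 eV.

0.0510 eV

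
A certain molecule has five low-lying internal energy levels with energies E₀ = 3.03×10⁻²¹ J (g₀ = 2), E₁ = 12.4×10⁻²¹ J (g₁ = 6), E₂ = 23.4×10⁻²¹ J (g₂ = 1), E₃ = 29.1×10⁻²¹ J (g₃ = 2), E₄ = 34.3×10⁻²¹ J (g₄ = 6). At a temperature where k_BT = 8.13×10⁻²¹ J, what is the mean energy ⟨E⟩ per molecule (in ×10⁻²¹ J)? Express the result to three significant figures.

Eᵢ/kT = 0.37269, 1.5252, 2.8782, 3.5793, 4.2189.
Z = Σ gᵢe^(−Eᵢ/kT) = 2·e^(−0.37269) + 6·e^(−1.5252) + 1·e^(−2.8782) + 2·e^(−3.5793) + 6·e^(−4.2189) = 1.3778 + 1.3055 + 0.056236 + 0.055790 + 0.088289 = 2.8836.
⟨E⟩ = Σ Eᵢ gᵢe^(−Eᵢ/kT) / Z = (3.03·1.3778 + 12.4·1.3055 + 23.4·0.056236 + 29.1·0.055790 + 34.3·0.088289) / 2.8836 = 9.13 ×10⁻²¹ J.

9.13 ×10⁻²¹ J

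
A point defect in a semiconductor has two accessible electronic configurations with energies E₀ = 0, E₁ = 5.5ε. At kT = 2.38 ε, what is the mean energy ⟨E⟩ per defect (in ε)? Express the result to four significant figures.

Eᵢ/kT = 0, 2.31092.
Z = Σ e^(−Eᵢ/kT) = e^(−0) + e^(−2.31092) = 1.00000 + 0.0991700 = 1.09917.
⟨E⟩ = Σ Eᵢ e^(−Eᵢ/kT) / Z = (0·1.00000 + 5.5·0.0991700) / 1.09917 = 0.4962 ε.

0.4962 ε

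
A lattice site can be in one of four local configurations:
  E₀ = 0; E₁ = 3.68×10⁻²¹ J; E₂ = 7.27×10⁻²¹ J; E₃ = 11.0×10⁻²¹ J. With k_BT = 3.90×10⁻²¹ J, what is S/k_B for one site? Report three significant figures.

Eᵢ/kT = 0, 0.94359, 1.8641, 2.8205.
Z = Σ e^(−Eᵢ/kT) = e^(−0) + e^(−0.94359) + e^(−1.8641) + e^(−2.8205) = 1.0000 + 0.38923 + 0.15504 + 0.059576 = 1.6038.
⟨E⟩ = Σ EᵢPᵢ = 2.0045 ×10⁻²¹ J.
S/k_B = ln Z + ⟨E⟩/kT = ln(1.6038) + 2.0045/3.90 = 0.47238 + 0.51397 = 0.986.

0.986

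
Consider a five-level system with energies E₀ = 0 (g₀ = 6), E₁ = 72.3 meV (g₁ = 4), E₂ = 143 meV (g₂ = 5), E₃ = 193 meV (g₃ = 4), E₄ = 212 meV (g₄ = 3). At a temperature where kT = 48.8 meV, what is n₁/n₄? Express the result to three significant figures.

n₁/n₄ = (g₁/g₄) exp[−(E₁−E₄)/kT] = (4/3) × exp(−(-139.7 meV)/(48.8 meV)) = (4/3) × exp(2.8627) = 23.3.

23.3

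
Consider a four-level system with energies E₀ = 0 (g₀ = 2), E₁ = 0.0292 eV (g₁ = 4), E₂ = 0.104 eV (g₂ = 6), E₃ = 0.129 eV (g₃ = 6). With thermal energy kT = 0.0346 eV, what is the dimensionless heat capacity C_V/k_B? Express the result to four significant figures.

0.9413

Eᵢ/kT = 0, 0.843931, 3.00578, 3.72832.
Z = Σ gᵢe^(−Eᵢ/kT) = 2·e^(−0) + 4·e^(−0.843931) + 6·e^(−3.00578) + 6·e^(−3.72832) = 2.00000 + 1.72007 + 0.297001 + 0.144199 = 4.16127.
⟨E⟩ = 0.0239628 eV, ⟨E²⟩ = 0.00170106 eV².
C_V/k_B = (⟨E²⟩ − ⟨E⟩²)/(kT)² = (0.00170106 − 0.000574216)/0.00119716 = 0.9413.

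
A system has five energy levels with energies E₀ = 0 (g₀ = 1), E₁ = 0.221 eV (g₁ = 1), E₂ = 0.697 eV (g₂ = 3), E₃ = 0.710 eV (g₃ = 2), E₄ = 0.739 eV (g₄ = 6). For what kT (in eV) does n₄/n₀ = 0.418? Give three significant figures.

n₄/n₀ = (g₄/g₀) exp[−(E₄−E₀)/kT] = 0.418.
⇒ (E₄−E₀)/kT = ln((6/1)/0.418) = ln(14.354) = 2.6640.
kT = 0.739 eV / 2.6640 = 0.277 eV.

0.277 eV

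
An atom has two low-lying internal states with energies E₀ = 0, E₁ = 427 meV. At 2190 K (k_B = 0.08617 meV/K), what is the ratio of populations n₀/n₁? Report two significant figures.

9.6

k_BT = 0.08617 × 2190 K = 188.7 meV.
n₀/n₁ = exp[−(E₀−E₁)/kT] = exp(−(-427 meV)/(188.7 meV)) = exp(2.263) = 9.6.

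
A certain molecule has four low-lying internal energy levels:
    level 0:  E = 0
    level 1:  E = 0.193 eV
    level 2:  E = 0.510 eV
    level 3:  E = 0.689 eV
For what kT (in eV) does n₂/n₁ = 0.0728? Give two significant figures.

0.12 eV

n₂/n₁ = exp[−(E₂−E₁)/kT] = 0.0728.
⇒ (E₂−E₁)/kT = ln(1/0.0728) = ln(13.74) = 2.620.
kT = 0.317 eV / 2.620 = 0.12 eV.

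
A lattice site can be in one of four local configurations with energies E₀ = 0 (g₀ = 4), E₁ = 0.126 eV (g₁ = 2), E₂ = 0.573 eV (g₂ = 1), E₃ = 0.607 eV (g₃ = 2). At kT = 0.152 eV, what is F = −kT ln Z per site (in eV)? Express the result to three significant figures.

-0.243 eV

Eᵢ/kT = 0, 0.82895, 3.7697, 3.9934.
Z = Σ gᵢe^(−Eᵢ/kT) = 4·e^(−0) + 2·e^(−0.82895) + 1·e^(−3.7697) + 2·e^(−3.9934) = 4.0000 + 0.87301 + 0.023059 + 0.036874 = 4.9329.
F = −kT ln Z = −0.152 × ln(4.9329) = −0.152 × 1.5959 = -0.243 eV.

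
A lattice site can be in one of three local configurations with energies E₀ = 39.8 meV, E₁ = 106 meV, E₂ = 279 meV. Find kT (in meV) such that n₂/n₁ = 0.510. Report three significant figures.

n₂/n₁ = exp[−(E₂−E₁)/kT] = 0.510.
⇒ (E₂−E₁)/kT = ln(1/0.510) = ln(1.9608) = 0.67335.
kT = 173 meV / 0.67335 = 257 meV.

257 meV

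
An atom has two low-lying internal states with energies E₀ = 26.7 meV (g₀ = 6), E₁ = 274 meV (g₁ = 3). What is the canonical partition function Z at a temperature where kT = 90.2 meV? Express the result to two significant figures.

Z = 4.6

Eᵢ/kT = 0.2960, 3.038.
Z = Σ gᵢe^(−Eᵢ/kT) = 6·e^(−0.2960) + 3·e^(−3.038) = 4.463 + 0.1438 = 4.607.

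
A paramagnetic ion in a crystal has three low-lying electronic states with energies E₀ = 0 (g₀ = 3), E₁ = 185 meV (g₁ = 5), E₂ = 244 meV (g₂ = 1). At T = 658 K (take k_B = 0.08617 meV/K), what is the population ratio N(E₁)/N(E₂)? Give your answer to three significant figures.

14.2

k_BT = 0.08617 × 658 K = 56.700 meV.
n₁/n₂ = (g₁/g₂) exp[−(E₁−E₂)/kT] = (5/1) × exp(−(-59 meV)/(56.700 meV)) = (5/1) × exp(1.0406) = 14.2.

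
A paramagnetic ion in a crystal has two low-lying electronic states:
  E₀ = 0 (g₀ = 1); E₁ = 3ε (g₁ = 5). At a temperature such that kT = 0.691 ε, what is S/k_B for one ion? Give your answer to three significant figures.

0.328

Eᵢ/kT = 0, 4.3415.
Z = Σ gᵢe^(−Eᵢ/kT) = 1·e^(−0) + 5·e^(−4.3415) = 1.0000 + 0.065085 = 1.0651.
⟨E⟩ = Σ EᵢPᵢ = 0.18332 ε.
S/k_B = ln Z + ⟨E⟩/kT = ln(1.0651) + 0.18332/0.691 = 0.063069 + 0.26530 = 0.328.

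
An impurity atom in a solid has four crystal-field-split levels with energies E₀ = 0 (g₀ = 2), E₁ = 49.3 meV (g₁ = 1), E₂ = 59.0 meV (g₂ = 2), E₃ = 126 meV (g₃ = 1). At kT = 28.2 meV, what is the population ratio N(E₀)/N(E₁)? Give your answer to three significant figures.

n₀/n₁ = (g₀/g₁) exp[−(E₀−E₁)/kT] = (2/1) × exp(−(-49.3 meV)/(28.2 meV)) = (2/1) × exp(1.7482) = 11.5.

11.5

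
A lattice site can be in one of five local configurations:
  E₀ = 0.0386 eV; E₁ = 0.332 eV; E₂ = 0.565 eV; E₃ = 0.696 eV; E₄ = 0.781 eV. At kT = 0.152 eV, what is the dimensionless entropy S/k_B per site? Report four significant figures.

0.5833

Eᵢ/kT = 0.253947, 2.18421, 3.71711, 4.57895, 5.13816.
Z = Σ e^(−Eᵢ/kT) = e^(−0.253947) + e^(−2.18421) + e^(−3.71711) + e^(−4.57895) + e^(−5.13816) = 0.775733 + 0.112567 + 0.0243041 + 0.0102657 + 0.00586848 = 0.928738.
⟨E⟩ = Σ EᵢPᵢ = 0.0998942 eV.
S/k_B = ln Z + ⟨E⟩/kT = ln(0.928738) + 0.0998942/0.152 = -0.0739286 + 0.657199 = 0.5833.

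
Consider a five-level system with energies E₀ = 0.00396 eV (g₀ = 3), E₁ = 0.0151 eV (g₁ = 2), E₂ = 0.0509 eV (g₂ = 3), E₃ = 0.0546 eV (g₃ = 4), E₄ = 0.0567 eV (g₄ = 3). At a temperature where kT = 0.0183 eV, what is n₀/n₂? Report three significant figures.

n₀/n₂ = (g₀/g₂) exp[−(E₀−E₂)/kT] = (3/3) × exp(−(-0.04694 eV)/(0.0183 eV)) = (3/3) × exp(2.5650) = 13.0.

13.0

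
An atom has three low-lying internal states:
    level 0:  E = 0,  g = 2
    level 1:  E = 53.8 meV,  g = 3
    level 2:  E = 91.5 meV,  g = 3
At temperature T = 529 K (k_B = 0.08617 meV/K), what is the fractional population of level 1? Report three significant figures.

0.277

k_BT = 0.08617 × 529 K = 45.584 meV.
Eᵢ/kT = 0, 1.1802, 2.0073.
Z = Σ gᵢe^(−Eᵢ/kT) = 2·e^(−0) + 3·e^(−1.1802) + 3·e^(−2.0073) = 2.0000 + 0.92165 + 0.40305 = 3.3247.
P₁ = g₁ e^(−E₁/kT) / Z = 0.92165/3.3247 = 0.277.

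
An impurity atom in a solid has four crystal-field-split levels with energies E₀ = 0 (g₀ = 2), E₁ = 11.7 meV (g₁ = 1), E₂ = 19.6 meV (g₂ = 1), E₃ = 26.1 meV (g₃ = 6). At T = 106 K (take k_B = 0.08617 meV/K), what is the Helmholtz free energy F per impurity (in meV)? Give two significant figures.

-9.2 meV

k_BT = 0.08617 × 106 K = 9.134 meV.
Eᵢ/kT = 0, 1.281, 2.146, 2.857.
Z = Σ gᵢe^(−Eᵢ/kT) = 2·e^(−0) + 1·e^(−1.281) + 1·e^(−2.146) + 6·e^(−2.857) = 2.000 + 0.2778 + 0.1170 + 0.3446 = 2.739.
F = −kT ln Z = −9.134 × ln(2.739) = −9.134 × 1.008 = -9.2 meV.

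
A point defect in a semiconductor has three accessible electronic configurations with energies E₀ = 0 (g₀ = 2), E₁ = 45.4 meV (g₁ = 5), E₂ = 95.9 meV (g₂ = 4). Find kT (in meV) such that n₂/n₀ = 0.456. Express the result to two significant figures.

65 meV

n₂/n₀ = (g₂/g₀) exp[−(E₂−E₀)/kT] = 0.456.
⇒ (E₂−E₀)/kT = ln((4/2)/0.456) = ln(4.386) = 1.478.
kT = 95.9 meV / 1.478 = 65 meV.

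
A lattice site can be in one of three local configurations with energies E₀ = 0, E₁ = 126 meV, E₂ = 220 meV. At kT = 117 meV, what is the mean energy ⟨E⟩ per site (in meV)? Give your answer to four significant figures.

Eᵢ/kT = 0, 1.07692, 1.88034.
Z = Σ e^(−Eᵢ/kT) = e^(−0) + e^(−1.07692) + e^(−1.88034) = 1.00000 + 0.340643 + 0.152538 = 1.49318.
⟨E⟩ = Σ Eᵢ e^(−Eᵢ/kT) / Z = (0·1.00000 + 126·0.340643 + 220·0.152538) / 1.49318 = 51.22 meV.

51.22 meV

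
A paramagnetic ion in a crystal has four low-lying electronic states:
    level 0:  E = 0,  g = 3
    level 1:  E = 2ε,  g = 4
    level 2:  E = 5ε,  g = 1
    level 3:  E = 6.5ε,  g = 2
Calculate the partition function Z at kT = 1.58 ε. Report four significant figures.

Eᵢ/kT = 0, 1.26582, 3.16456, 4.11392.
Z = Σ gᵢe^(−Eᵢ/kT) = 3·e^(−0) + 4·e^(−1.26582) + 1·e^(−3.16456) + 2·e^(−4.11392) = 3.00000 + 1.12803 + 0.0422327 + 0.0326872 = 4.20295.

Z = 4.203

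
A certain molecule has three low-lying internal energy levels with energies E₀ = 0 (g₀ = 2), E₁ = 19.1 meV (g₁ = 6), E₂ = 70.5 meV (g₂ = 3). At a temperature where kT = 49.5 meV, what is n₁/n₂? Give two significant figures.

n₁/n₂ = (g₁/g₂) exp[−(E₁−E₂)/kT] = (6/3) × exp(−(-51.4 meV)/(49.5 meV)) = (6/3) × exp(1.038) = 5.6.

5.6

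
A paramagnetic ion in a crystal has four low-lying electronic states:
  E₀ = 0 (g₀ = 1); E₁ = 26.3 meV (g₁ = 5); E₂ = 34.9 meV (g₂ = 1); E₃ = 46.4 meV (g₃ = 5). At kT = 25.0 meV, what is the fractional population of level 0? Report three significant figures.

0.265

Eᵢ/kT = 0, 1.0520, 1.3960, 1.8560.
Z = Σ gᵢe^(−Eᵢ/kT) = 1·e^(−0) + 5·e^(−1.0520) + 1·e^(−1.3960) + 5·e^(−1.8560) = 1.0000 + 1.7462 + 0.24759 + 0.78148 = 3.7753.
P₀ = g₀ e^(−E₀/kT) / Z = 1.0000/3.7753 = 0.265.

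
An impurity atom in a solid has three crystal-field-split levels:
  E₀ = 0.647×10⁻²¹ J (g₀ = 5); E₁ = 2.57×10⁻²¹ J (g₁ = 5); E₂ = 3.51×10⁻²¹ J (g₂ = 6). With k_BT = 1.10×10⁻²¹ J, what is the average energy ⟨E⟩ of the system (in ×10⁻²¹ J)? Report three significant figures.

Eᵢ/kT = 0.58818, 2.3364, 3.1909.
Z = Σ gᵢe^(−Eᵢ/kT) = 5·e^(−0.58818) + 5·e^(−2.3364) + 6·e^(−3.1909) = 2.7767 + 0.48338 + 0.24681 = 3.5069.
⟨E⟩ = Σ Eᵢ gᵢe^(−Eᵢ/kT) / Z = (0.647·2.7767 + 2.57·0.48338 + 3.51·0.24681) / 3.5069 = 1.11 ×10⁻²¹ J.

1.11 ×10⁻²¹ J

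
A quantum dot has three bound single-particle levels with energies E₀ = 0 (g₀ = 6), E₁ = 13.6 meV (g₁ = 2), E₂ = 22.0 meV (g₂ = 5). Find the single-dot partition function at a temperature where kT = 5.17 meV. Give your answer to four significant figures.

Eᵢ/kT = 0, 2.63056, 4.25532.
Z = Σ gᵢe^(−Eᵢ/kT) = 6·e^(−0) + 2·e^(−2.63056) + 5·e^(−4.25532) = 6.00000 + 0.144076 + 0.0709427 = 6.21502.

Z = 6.215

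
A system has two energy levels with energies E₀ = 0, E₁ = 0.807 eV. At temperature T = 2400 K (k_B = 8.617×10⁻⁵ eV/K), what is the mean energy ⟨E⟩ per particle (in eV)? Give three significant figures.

k_BT = 8.617×10⁻⁵ × 2400 K = 0.20681 eV.
Eᵢ/kT = 0, 3.9021.
Z = Σ e^(−Eᵢ/kT) = e^(−0) + e^(−3.9021) = 1.0000 + 0.020199 = 1.0202.
⟨E⟩ = Σ Eᵢ e^(−Eᵢ/kT) / Z = (0·1.0000 + 0.807·0.020199) / 1.0202 = 0.0160 eV.

0.0160 eV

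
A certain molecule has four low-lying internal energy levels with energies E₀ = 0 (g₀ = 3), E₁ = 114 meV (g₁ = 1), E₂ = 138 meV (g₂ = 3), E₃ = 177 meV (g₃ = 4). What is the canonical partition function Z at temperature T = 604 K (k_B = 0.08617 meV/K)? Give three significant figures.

Z = 3.46

k_BT = 0.08617 × 604 K = 52.047 meV.
Eᵢ/kT = 0, 2.1903, 2.6514, 3.4008.
Z = Σ gᵢe^(−Eᵢ/kT) = 3·e^(−0) + 1·e^(−2.1903) + 3·e^(−2.6514) + 4·e^(−3.4008) = 3.0000 + 0.11188 + 0.21166 + 0.13339 = 3.4569.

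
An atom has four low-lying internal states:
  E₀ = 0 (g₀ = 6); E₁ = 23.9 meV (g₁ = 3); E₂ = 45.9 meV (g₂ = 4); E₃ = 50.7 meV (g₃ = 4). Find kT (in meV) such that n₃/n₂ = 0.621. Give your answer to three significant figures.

n₃/n₂ = (g₃/g₂) exp[−(E₃−E₂)/kT] = 0.621.
⇒ (E₃−E₂)/kT = ln((4/4)/0.621) = ln(1.6103) = 0.47642.
kT = 4.8 meV / 0.47642 = 10.1 meV.

10.1 meV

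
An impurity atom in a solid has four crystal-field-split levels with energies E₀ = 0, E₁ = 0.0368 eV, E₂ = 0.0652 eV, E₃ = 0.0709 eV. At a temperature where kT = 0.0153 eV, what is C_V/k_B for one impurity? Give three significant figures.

Eᵢ/kT = 0, 2.4052, 4.2614, 4.6340.
Z = Σ e^(−Eᵢ/kT) = e^(−0) + e^(−2.4052) + e^(−4.2614) + e^(−4.6340) = 1.0000 + 0.090247 + 0.014103 + 0.0097158 = 1.1141.
⟨E⟩ = 0.0044246 eV, ⟨E²⟩ = 0.00020735 eV².
C_V/k_B = (⟨E²⟩ − ⟨E⟩²)/(kT)² = (0.00020735 − 0.000019577)/0.00023409 = 0.802.

0.802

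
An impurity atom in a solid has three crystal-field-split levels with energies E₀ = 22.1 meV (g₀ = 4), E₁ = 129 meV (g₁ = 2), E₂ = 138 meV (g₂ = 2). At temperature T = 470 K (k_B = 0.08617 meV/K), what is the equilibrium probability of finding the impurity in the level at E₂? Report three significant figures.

k_BT = 0.08617 × 470 K = 40.500 meV.
Eᵢ/kT = 0.54568, 3.1852, 3.4074.
Z = Σ gᵢe^(−Eᵢ/kT) = 4·e^(−0.54568) + 2·e^(−3.1852) + 2·e^(−3.4074) = 2.3178 + 0.082740 + 0.066254 = 2.4668.
P₂ = g₂ e^(−E₂/kT) / Z = 0.066254/2.4668 = 0.0269.

0.0269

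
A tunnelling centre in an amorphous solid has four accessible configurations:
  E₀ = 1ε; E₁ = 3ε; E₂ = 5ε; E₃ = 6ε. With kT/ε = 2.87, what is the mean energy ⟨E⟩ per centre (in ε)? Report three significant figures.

Eᵢ/kT = 0.34843, 1.0453, 1.7422, 2.0906.
Z = Σ e^(−Eᵢ/kT) = e^(−0.34843) + e^(−1.0453) + e^(−1.7422) + e^(−2.0906) = 0.70580 + 0.35159 + 0.17513 + 0.12361 = 1.3561.
⟨E⟩ = Σ Eᵢ e^(−Eᵢ/kT) / Z = (1·0.70580 + 3·0.35159 + 5·0.17513 + 6·0.12361) / 1.3561 = 2.49 ε.

2.49 ε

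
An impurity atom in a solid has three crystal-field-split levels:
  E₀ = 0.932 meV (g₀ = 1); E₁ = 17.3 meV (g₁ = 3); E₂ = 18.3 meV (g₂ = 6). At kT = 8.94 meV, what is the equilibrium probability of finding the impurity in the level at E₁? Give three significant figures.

0.205

Eᵢ/kT = 0.10425, 1.9351, 2.0470.
Z = Σ gᵢe^(−Eᵢ/kT) = 1·e^(−0.10425) + 3·e^(−1.9351) + 6·e^(−2.0470) = 0.90100 + 0.43323 + 0.77473 = 2.1090.
P₁ = g₁ e^(−E₁/kT) / Z = 0.43323/2.1090 = 0.205.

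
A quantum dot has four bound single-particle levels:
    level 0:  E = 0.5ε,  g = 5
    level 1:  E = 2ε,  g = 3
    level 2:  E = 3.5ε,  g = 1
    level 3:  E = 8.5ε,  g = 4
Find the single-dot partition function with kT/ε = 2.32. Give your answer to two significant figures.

Eᵢ/kT = 0.2155, 0.8621, 1.509, 3.664.
Z = Σ gᵢe^(−Eᵢ/kT) = 5·e^(−0.2155) + 3·e^(−0.8621) + 1·e^(−1.509) + 4·e^(−3.664) = 4.031 + 1.267 + 0.2211 + 0.1025 = 5.622.

Z = 5.6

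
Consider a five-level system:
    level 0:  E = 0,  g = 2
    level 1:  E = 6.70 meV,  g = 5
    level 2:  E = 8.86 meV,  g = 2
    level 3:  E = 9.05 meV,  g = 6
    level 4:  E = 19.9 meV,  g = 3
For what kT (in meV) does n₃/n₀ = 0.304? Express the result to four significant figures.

3.953 meV

n₃/n₀ = (g₃/g₀) exp[−(E₃−E₀)/kT] = 0.304.
⇒ (E₃−E₀)/kT = ln((6/2)/0.304) = ln(9.86842) = 2.28934.
kT = 9.05 meV / 2.28934 = 3.953 meV.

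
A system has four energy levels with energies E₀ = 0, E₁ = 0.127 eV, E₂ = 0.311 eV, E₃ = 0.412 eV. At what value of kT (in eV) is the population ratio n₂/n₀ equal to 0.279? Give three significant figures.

0.244 eV

n₂/n₀ = exp[−(E₂−E₀)/kT] = 0.279.
⇒ (E₂−E₀)/kT = ln(1/0.279) = ln(3.5842) = 1.2765.
kT = 0.311 eV / 1.2765 = 0.244 eV.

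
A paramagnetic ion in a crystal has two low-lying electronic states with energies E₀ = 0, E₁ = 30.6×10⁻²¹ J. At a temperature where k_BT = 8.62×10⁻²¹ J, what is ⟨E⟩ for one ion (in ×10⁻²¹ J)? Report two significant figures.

Eᵢ/kT = 0, 3.550.
Z = Σ e^(−Eᵢ/kT) = e^(−0) + e^(−3.550) = 1.000 + 0.02872 = 1.029.
⟨E⟩ = Σ Eᵢ e^(−Eᵢ/kT) / Z = (0·1.000 + 30.6·0.02872) / 1.029 = 0.85 ×10⁻²¹ J.

0.85 ×10⁻²¹ J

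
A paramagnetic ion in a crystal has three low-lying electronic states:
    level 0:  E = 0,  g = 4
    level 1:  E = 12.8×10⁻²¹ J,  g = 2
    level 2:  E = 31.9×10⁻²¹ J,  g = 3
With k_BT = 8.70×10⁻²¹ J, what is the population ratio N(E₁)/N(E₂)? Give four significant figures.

5.989

n₁/n₂ = (g₁/g₂) exp[−(E₁−E₂)/kT] = (2/3) × exp(−(-19.1 ×10⁻²¹ J)/(8.70 ×10⁻²¹ J)) = (2/3) × exp(2.19540) = 5.989.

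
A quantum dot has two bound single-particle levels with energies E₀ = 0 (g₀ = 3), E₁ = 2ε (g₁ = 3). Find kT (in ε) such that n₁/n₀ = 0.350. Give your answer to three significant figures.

1.91 ε

n₁/n₀ = (g₁/g₀) exp[−(E₁−E₀)/kT] = 0.350.
⇒ (E₁−E₀)/kT = ln((3/3)/0.350) = ln(2.8571) = 1.0498.
kT = 2ε / 1.0498 = 1.91 ε.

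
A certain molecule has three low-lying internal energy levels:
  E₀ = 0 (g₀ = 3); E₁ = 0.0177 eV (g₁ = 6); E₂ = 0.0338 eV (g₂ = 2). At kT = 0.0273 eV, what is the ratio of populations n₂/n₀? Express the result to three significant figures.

n₂/n₀ = (g₂/g₀) exp[−(E₂−E₀)/kT] = (2/3) × exp(−(0.0338 eV)/(0.0273 eV)) = (2/3) × exp(-1.2381) = 0.193.

0.193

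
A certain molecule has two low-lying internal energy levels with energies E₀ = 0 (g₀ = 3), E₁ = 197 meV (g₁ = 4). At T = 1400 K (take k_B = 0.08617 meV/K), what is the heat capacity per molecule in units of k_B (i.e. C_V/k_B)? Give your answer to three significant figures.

0.437

k_BT = 0.08617 × 1400 K = 120.64 meV.
Eᵢ/kT = 0, 1.6330.
Z = Σ gᵢe^(−Eᵢ/kT) = 3·e^(−0) + 4·e^(−1.6330) = 3.0000 + 0.78137 = 3.7814.
⟨E⟩ = 40.707 meV, ⟨E²⟩ = 8019.3 meV².
C_V/k_B = (⟨E²⟩ − ⟨E⟩²)/(kT)² = (8019.3 − 1657.1)/14554 = 0.437.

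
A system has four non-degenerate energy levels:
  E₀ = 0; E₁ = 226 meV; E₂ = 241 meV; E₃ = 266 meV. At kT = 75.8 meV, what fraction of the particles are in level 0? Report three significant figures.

0.891

Eᵢ/kT = 0, 2.9815, 3.1794, 3.5092.
Z = Σ e^(−Eᵢ/kT) = e^(−0) + e^(−2.9815) + e^(−3.1794) + e^(−3.5092) = 1.0000 + 0.050717 + 0.041611 + 0.029921 = 1.1222.
P₀ = e^(−E₀/kT) / Z = 1.0000/1.1222 = 0.891.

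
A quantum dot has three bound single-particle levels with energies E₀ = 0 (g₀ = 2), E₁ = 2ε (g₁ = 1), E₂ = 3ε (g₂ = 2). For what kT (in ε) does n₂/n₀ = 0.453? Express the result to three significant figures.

n₂/n₀ = (g₂/g₀) exp[−(E₂−E₀)/kT] = 0.453.
⇒ (E₂−E₀)/kT = ln((2/2)/0.453) = ln(2.2075) = 0.79186.
kT = 3ε / 0.79186 = 3.79 ε.

3.79 ε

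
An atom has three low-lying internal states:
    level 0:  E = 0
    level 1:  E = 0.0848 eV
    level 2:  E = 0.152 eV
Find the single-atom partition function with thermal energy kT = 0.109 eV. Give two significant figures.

Eᵢ/kT = 0, 0.7780, 1.394.
Z = Σ e^(−Eᵢ/kT) = e^(−0) + e^(−0.7780) + e^(−1.394) = 1.000 + 0.4593 + 0.2481 = 1.707.

Z = 1.7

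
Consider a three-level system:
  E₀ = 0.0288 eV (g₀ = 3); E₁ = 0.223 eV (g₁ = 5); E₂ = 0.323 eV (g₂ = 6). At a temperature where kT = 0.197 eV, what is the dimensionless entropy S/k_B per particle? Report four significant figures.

2.447

Eᵢ/kT = 0.146193, 1.13198, 1.63959.
Z = Σ gᵢe^(−Eᵢ/kT) = 3·e^(−0.146193) + 5·e^(−1.13198) + 6·e^(−1.63959) = 2.59197 + 1.61197 + 1.16436 = 5.36830.
⟨E⟩ = Σ EᵢPᵢ = 0.150924 eV.
S/k_B = ln Z + ⟨E⟩/kT = ln(5.36830) + 0.150924/0.197 = 1.68051 + 0.766112 = 2.447.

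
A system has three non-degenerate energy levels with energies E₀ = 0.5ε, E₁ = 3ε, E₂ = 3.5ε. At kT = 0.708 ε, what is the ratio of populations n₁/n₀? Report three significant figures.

n₁/n₀ = exp[−(E₁−E₀)/kT] = exp(−(2.5ε)/(0.708ε)) = exp(-3.5311) = 0.0293.

0.0293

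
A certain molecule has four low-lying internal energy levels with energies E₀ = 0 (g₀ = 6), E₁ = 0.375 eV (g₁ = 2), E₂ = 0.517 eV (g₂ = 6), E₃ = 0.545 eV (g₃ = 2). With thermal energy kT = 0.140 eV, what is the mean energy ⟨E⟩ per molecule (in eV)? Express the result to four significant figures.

0.02386 eV

Eᵢ/kT = 0, 2.67857, 3.69286, 3.89286.
Z = Σ gᵢe^(−Eᵢ/kT) = 6·e^(−0) + 2·e^(−2.67857) + 6·e^(−3.69286) + 2·e^(−3.89286) = 6.00000 + 0.137323 + 0.149404 + 0.0407739 = 6.32750.
⟨E⟩ = Σ Eᵢ gᵢe^(−Eᵢ/kT) / Z = (0·6.00000 + 0.375·0.137323 + 0.517·0.149404 + 0.545·0.0407739) / 6.32750 = 0.02386 eV.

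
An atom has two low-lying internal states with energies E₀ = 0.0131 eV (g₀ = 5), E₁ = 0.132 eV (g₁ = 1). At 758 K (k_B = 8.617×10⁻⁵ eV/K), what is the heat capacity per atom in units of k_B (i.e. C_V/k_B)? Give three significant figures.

0.101

k_BT = 8.617×10⁻⁵ × 758 K = 0.065317 eV.
Eᵢ/kT = 0.20056, 2.0209.
Z = Σ gᵢe^(−Eᵢ/kT) = 5·e^(−0.20056) + 1·e^(−2.0209) = 4.0914 + 0.13254 = 4.2239.
⟨E⟩ = 0.016831 eV, ⟨E²⟩ = 0.00071297 eV².
C_V/k_B = (⟨E²⟩ − ⟨E⟩²)/(kT)² = (0.00071297 − 0.00028328)/0.0042663 = 0.101.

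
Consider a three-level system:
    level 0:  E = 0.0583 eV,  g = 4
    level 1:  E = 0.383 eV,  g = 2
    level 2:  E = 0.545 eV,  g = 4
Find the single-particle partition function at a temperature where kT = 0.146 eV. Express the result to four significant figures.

Z = 2.924

Eᵢ/kT = 0.399315, 2.62329, 3.73288.
Z = Σ gᵢe^(−Eᵢ/kT) = 4·e^(−0.399315) + 2·e^(−2.62329) + 4·e^(−3.73288) = 2.68312 + 0.145127 + 0.0956953 = 2.92394.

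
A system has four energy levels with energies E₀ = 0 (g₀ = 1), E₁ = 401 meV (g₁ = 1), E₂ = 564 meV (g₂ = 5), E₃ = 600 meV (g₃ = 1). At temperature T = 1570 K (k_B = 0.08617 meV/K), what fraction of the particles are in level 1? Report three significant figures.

k_BT = 0.08617 × 1570 K = 135.29 meV.
Eᵢ/kT = 0, 2.9640, 4.1688, 4.4349.
Z = Σ gᵢe^(−Eᵢ/kT) = 1·e^(−0) + 1·e^(−2.9640) + 5·e^(−4.1688) + 1·e^(−4.4349) = 1.0000 + 0.051612 + 0.077354 + 0.011856 = 1.1408.
P₁ = g₁ e^(−E₁/kT) / Z = 0.051612/1.1408 = 0.0452.

0.0452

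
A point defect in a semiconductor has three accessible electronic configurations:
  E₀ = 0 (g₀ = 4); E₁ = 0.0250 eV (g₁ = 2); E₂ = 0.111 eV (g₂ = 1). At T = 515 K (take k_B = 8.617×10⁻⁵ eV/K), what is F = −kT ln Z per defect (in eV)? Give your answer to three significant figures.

k_BT = 8.617×10⁻⁵ × 515 K = 0.044378 eV.
Eᵢ/kT = 0, 0.56334, 2.5012.
Z = Σ gᵢe^(−Eᵢ/kT) = 4·e^(−0) + 2·e^(−0.56334) + 1·e^(−2.5012) = 4.0000 + 1.1386 + 0.081987 = 5.2206.
F = −kT ln Z = −0.044378 × ln(5.2206) = −0.044378 × 1.6526 = -0.0733 eV.

-0.0733 eV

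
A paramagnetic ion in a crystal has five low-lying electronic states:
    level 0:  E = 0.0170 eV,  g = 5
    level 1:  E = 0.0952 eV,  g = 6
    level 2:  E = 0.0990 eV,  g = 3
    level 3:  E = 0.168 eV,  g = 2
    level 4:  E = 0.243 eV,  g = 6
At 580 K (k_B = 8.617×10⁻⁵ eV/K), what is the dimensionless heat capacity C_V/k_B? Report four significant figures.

k_BT = 8.617×10⁻⁵ × 580 K = 0.0499786 eV.
Eᵢ/kT = 0.340146, 1.90482, 1.98085, 3.36144, 4.86208.
Z = Σ gᵢe^(−Eᵢ/kT) = 5·e^(−0.340146) + 6·e^(−1.90482) + 3·e^(−1.98085) + 2·e^(−3.36144) + 6·e^(−4.86208) = 3.55833 + 0.893097 + 0.413856 + 0.0693706 + 0.0464063 = 4.98106.
⟨E⟩ = 0.0420427 eV, ⟨E²⟩ = 0.00358897 eV².
C_V/k_B = (⟨E²⟩ − ⟨E⟩²)/(kT)² = (0.00358897 − 0.00176759)/0.00249786 = 0.7292.

0.7292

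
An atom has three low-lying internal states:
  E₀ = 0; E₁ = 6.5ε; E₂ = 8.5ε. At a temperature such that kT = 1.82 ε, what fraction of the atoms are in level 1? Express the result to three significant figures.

0.0271

Eᵢ/kT = 0, 3.5714, 4.6703.
Z = Σ e^(−Eᵢ/kT) = e^(−0) + e^(−3.5714) + e^(−4.6703) = 1.0000 + 0.028116 + 0.0093695 = 1.0375.
P₁ = e^(−E₁/kT) / Z = 0.028116/1.0375 = 0.0271.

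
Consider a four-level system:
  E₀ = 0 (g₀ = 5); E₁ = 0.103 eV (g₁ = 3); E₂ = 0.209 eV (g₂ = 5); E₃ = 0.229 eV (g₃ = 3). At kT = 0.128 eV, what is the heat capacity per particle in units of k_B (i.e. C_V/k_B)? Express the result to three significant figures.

Eᵢ/kT = 0, 0.80469, 1.6328, 1.7891.
Z = Σ gᵢe^(−Eᵢ/kT) = 5·e^(−0) + 3·e^(−0.80469) + 5·e^(−1.6328) + 3·e^(−1.7891) = 5.0000 + 1.3417 + 0.97691 + 0.50133 = 7.8199.
⟨E⟩ = 0.058463 eV, ⟨E²⟩ = 0.010639 eV².
C_V/k_B = (⟨E²⟩ − ⟨E⟩²)/(kT)² = (0.010639 − 0.0034179)/0.016384 = 0.441.

0.441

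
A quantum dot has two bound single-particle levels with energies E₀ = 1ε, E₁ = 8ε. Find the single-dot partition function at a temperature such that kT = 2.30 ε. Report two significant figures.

Eᵢ/kT = 0.4348, 3.478.
Z = Σ e^(−Eᵢ/kT) = e^(−0.4348) + e^(−3.478) = 0.6474 + 0.03087 = 0.6783.

Z = 0.68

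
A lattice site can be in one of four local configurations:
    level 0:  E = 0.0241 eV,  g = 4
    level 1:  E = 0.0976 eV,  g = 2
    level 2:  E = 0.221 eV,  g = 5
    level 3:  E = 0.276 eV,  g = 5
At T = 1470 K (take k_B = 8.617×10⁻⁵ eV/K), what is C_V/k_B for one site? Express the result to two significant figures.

k_BT = 8.617×10⁻⁵ × 1470 K = 0.1267 eV.
Eᵢ/kT = 0.1902, 0.7703, 1.744, 2.178.
Z = Σ gᵢe^(−Eᵢ/kT) = 4·e^(−0.1902) + 2·e^(−0.7703) + 5·e^(−1.744) + 5·e^(−2.178) = 3.307 + 0.9257 + 0.8741 + 0.5663 = 5.673.
⟨E⟩ = 0.09158 eV, ⟨E²⟩ = 0.01702 eV².
C_V/k_B = (⟨E²⟩ − ⟨E⟩²)/(kT)² = (0.01702 − 0.008387)/0.01605 = 0.54.

0.54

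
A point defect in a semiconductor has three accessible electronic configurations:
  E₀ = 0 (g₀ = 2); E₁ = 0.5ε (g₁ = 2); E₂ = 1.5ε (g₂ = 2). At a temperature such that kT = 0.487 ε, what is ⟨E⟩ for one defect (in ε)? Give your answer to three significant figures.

0.177 ε

Eᵢ/kT = 0, 1.0267, 3.0801.
Z = Σ gᵢe^(−Eᵢ/kT) = 2·e^(−0) + 2·e^(−1.0267) + 2·e^(−3.0801) = 2.0000 + 0.71637 + 0.091909 = 2.8083.
⟨E⟩ = Σ Eᵢ gᵢe^(−Eᵢ/kT) / Z = (0·2.0000 + 0.5·0.71637 + 1.5·0.091909) / 2.8083 = 0.177 ε.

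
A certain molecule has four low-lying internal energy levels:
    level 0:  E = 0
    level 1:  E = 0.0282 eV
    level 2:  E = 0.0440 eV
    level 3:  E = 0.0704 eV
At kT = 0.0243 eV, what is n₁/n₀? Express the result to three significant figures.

0.313

n₁/n₀ = exp[−(E₁−E₀)/kT] = exp(−(0.0282 eV)/(0.0243 eV)) = exp(-1.1605) = 0.313.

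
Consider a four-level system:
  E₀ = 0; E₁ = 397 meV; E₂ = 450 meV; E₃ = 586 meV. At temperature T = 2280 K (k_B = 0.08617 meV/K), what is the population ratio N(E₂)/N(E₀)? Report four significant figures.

0.1012

k_BT = 0.08617 × 2280 K = 196.468 meV.
n₂/n₀ = exp[−(E₂−E₀)/kT] = exp(−(450 meV)/(196.468 meV)) = exp(-2.29045) = 0.1012.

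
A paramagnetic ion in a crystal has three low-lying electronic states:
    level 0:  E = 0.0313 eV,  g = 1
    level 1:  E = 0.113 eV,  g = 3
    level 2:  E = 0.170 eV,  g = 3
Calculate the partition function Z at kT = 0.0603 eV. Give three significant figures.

Eᵢ/kT = 0.51907, 1.8740, 2.8192.
Z = Σ gᵢe^(−Eᵢ/kT) = 1·e^(−0.51907) + 3·e^(−1.8740) + 3·e^(−2.8192) = 0.59507 + 0.46053 + 0.17896 = 1.2346.

Z = 1.23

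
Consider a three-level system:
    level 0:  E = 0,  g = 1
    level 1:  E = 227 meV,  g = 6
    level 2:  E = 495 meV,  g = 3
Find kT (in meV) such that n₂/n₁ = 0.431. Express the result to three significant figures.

n₂/n₁ = (g₂/g₁) exp[−(E₂−E₁)/kT] = 0.431.
⇒ (E₂−E₁)/kT = ln((3/6)/0.431) = ln(1.1601) = 0.14851.
kT = 268 meV / 0.14851 = 1800 meV.

1800 meV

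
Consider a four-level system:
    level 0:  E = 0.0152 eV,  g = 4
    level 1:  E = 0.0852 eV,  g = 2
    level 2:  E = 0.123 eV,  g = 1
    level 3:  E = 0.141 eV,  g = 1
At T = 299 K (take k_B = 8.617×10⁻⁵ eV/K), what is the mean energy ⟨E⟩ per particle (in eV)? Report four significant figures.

k_BT = 8.617×10⁻⁵ × 299 K = 0.0257648 eV.
Eᵢ/kT = 0.589952, 3.30684, 4.77396, 5.47258.
Z = Σ gᵢe^(−Eᵢ/kT) = 4·e^(−0.589952) + 2·e^(−3.30684) + 1·e^(−4.77396) + 1·e^(−5.47258) = 2.21742 + 0.0732635 + 0.00844686 + 0.00420038 = 2.30333.
⟨E⟩ = Σ Eᵢ gᵢe^(−Eᵢ/kT) / Z = (0.0152·2.21742 + 0.0852·0.0732635 + 0.123·0.00844686 + 0.141·0.00420038) / 2.30333 = 0.01805 eV.

0.01805 eV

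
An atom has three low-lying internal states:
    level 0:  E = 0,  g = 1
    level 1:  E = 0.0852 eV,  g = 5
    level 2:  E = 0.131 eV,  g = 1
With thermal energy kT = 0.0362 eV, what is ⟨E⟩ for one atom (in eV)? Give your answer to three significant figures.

Eᵢ/kT = 0, 2.3536, 3.6188.
Z = Σ gᵢe^(−Eᵢ/kT) = 1·e^(−0) + 5·e^(−2.3536) + 1·e^(−3.6188) = 1.0000 + 0.47513 + 0.026815 = 1.5019.
⟨E⟩ = Σ Eᵢ gᵢe^(−Eᵢ/kT) / Z = (0·1.0000 + 0.0852·0.47513 + 0.131·0.026815) / 1.5019 = 0.0293 eV.

0.0293 eV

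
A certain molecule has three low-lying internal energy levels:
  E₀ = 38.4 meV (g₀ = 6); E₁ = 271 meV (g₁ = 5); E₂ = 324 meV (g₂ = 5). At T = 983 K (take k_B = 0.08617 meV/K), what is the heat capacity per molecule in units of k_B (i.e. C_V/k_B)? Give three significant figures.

k_BT = 0.08617 × 983 K = 84.705 meV.
Eᵢ/kT = 0.45334, 3.1993, 3.8250.
Z = Σ gᵢe^(−Eᵢ/kT) = 6·e^(−0.45334) + 5·e^(−3.1993) + 5·e^(−3.8250) = 3.8130 + 0.20395 + 0.10909 = 4.1260.
⟨E⟩ = 57.449 meV, ⟨E²⟩ = 7768.4 meV².
C_V/k_B = (⟨E²⟩ − ⟨E⟩²)/(kT)² = (7768.4 − 3300.4)/7174.9 = 0.623.

0.623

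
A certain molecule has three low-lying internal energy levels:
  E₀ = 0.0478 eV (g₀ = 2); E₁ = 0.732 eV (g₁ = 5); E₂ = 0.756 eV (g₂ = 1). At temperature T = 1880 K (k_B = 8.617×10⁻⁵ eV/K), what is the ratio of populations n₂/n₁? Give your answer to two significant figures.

0.17

k_BT = 8.617×10⁻⁵ × 1880 K = 0.1620 eV.
n₂/n₁ = (g₂/g₁) exp[−(E₂−E₁)/kT] = (1/5) × exp(−(0.024 eV)/(0.1620 eV)) = (1/5) × exp(-0.1481) = 0.17.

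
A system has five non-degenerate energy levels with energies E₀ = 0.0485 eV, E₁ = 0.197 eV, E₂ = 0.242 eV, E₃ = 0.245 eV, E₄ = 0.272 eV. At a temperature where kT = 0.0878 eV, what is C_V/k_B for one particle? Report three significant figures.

0.972

Eᵢ/kT = 0.55239, 2.2437, 2.7563, 2.7904, 3.0979.
Z = Σ e^(−Eᵢ/kT) = e^(−0.55239) + e^(−2.2437) + e^(−2.7563) + e^(−2.7904) + e^(−3.0979) = 0.57557 + 0.10607 + 0.063526 + 0.061397 + 0.045144 = 0.85171.
⟨E⟩ = 0.10744 eV, ⟨E²⟩ = 0.019039 eV².
C_V/k_B = (⟨E²⟩ − ⟨E⟩²)/(kT)² = (0.019039 − 0.011543)/0.0077088 = 0.972.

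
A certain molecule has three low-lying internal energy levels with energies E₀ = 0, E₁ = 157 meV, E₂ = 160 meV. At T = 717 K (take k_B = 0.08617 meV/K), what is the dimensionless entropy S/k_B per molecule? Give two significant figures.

0.49

k_BT = 0.08617 × 717 K = 61.78 meV.
Eᵢ/kT = 0, 2.541, 2.590.
Z = Σ e^(−Eᵢ/kT) = e^(−0) + e^(−2.541) + e^(−2.590) = 1.000 + 0.07879 + 0.07502 = 1.154.
⟨E⟩ = Σ EᵢPᵢ = 21.12 meV.
S/k_B = ln Z + ⟨E⟩/kT = ln(1.154) + 21.12/61.78 = 0.1432 + 0.3419 = 0.49.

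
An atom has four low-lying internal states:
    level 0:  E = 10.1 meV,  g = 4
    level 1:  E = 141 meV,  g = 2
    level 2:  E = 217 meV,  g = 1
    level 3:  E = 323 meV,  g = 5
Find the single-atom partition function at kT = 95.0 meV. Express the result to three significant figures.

Eᵢ/kT = 0.10632, 1.4842, 2.2842, 3.4000.
Z = Σ gᵢe^(−Eᵢ/kT) = 4·e^(−0.10632) + 2·e^(−1.4842) + 1·e^(−2.2842) + 5·e^(−3.4000) = 3.5965 + 0.45337 + 0.10186 + 0.16687 = 4.3186.

Z = 4.32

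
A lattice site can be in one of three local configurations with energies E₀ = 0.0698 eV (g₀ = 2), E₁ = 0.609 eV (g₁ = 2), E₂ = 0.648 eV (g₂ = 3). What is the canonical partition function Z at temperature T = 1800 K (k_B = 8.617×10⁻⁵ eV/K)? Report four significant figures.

Z = 1.361

k_BT = 8.617×10⁻⁵ × 1800 K = 0.155106 eV.
Eᵢ/kT = 0.450015, 3.92635, 4.17779.
Z = Σ gᵢe^(−Eᵢ/kT) = 2·e^(−0.450015) + 2·e^(−3.92635) + 3·e^(−4.17779) = 1.27524 + 0.0394310 + 0.0459971 = 1.36067.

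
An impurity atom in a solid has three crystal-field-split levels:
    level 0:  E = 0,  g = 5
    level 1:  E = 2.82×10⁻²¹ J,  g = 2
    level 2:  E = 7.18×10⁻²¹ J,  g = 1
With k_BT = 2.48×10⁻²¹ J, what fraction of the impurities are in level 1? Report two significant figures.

Eᵢ/kT = 0, 1.137, 2.895.
Z = Σ gᵢe^(−Eᵢ/kT) = 5·e^(−0) + 2·e^(−1.137) + 1·e^(−2.895) = 5.000 + 0.6416 + 0.05530 = 5.697.
P₁ = g₁ e^(−E₁/kT) / Z = 0.6416/5.697 = 0.11.

0.11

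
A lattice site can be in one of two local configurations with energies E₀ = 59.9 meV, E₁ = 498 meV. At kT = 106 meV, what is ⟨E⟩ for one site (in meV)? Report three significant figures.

Eᵢ/kT = 0.56509, 4.6981.
Z = Σ e^(−Eᵢ/kT) = e^(−0.56509) + e^(−4.6981) = 0.56831 + 0.0091126 = 0.57742.
⟨E⟩ = Σ Eᵢ e^(−Eᵢ/kT) / Z = (59.9·0.56831 + 498·0.0091126) / 0.57742 = 66.8 meV.

66.8 meV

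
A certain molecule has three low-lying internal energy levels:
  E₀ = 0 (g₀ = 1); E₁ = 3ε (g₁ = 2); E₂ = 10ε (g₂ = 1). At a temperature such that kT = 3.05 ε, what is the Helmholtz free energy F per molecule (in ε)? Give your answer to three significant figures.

-1.77 ε

Eᵢ/kT = 0, 0.98361, 3.2787.
Z = Σ gᵢe^(−Eᵢ/kT) = 1·e^(−0) + 2·e^(−0.98361) + 1·e^(−3.2787) = 1.0000 + 0.74792 + 0.037677 = 1.7856.
F = −kT ln Z = −3.05 × ln(1.7856) = −3.05 × 0.57975 = -1.77 ε.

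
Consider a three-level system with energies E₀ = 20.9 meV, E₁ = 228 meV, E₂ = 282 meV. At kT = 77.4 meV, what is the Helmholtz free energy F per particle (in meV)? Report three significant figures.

Eᵢ/kT = 0.27003, 2.9457, 3.6434.
Z = Σ e^(−Eᵢ/kT) = e^(−0.27003) + e^(−2.9457) + e^(−3.6434) = 0.76336 + 0.052565 + 0.026163 = 0.84209.
F = −kT ln Z = −77.4 × ln(0.84209) = −77.4 × -0.17187 = 13.3 meV.

13.3 meV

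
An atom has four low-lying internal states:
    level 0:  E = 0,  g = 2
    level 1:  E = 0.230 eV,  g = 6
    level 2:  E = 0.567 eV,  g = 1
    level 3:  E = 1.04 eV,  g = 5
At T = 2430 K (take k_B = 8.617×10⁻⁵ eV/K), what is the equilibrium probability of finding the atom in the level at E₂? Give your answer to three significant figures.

0.0163

k_BT = 8.617×10⁻⁵ × 2430 K = 0.20939 eV.
Eᵢ/kT = 0, 1.0984, 2.7079, 4.9668.
Z = Σ gᵢe^(−Eᵢ/kT) = 2·e^(−0) + 6·e^(−1.0984) + 1·e^(−2.7079) + 5·e^(−4.9668) = 2.0000 + 2.0004 + 0.066677 + 0.034827 = 4.1019.
P₂ = g₂ e^(−E₂/kT) / Z = 0.066677/4.1019 = 0.0163.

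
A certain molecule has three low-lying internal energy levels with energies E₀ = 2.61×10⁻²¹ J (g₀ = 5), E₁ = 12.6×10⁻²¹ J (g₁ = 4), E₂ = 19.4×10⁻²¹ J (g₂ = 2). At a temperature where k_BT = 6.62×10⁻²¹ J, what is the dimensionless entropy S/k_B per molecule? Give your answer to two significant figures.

Eᵢ/kT = 0.3943, 1.903, 2.931.
Z = Σ gᵢe^(−Eᵢ/kT) = 5·e^(−0.3943) + 4·e^(−1.903) + 2·e^(−2.931) = 3.371 + 0.5965 + 0.1067 = 4.074.
⟨E⟩ = Σ EᵢPᵢ = 4.513 ×10⁻²¹ J.
S/k_B = ln Z + ⟨E⟩/kT = ln(4.074) + 4.513/6.62 = 1.405 + 0.6817 = 2.1.

2.1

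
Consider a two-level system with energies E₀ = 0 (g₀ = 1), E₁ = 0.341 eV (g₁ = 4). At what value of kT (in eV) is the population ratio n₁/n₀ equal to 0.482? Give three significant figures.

n₁/n₀ = (g₁/g₀) exp[−(E₁−E₀)/kT] = 0.482.
⇒ (E₁−E₀)/kT = ln((4/1)/0.482) = ln(8.2988) = 2.1161.
kT = 0.341 eV / 2.1161 = 0.161 eV.

0.161 eV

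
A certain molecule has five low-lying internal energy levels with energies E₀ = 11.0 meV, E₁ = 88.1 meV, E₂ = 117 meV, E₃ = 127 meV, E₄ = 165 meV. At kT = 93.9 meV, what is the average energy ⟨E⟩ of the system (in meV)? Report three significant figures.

69.6 meV

Eᵢ/kT = 0.11715, 0.93823, 1.2460, 1.3525, 1.7572.
Z = Σ e^(−Eᵢ/kT) = e^(−0.11715) + e^(−0.93823) + e^(−1.2460) + e^(−1.3525) + e^(−1.7572) = 0.88945 + 0.39132 + 0.28765 + 0.25859 + 0.17253 = 1.9995.
⟨E⟩ = Σ Eᵢ e^(−Eᵢ/kT) / Z = (11.0·0.88945 + 88.1·0.39132 + 117·0.28765 + 127·0.25859 + 165·0.17253) / 1.9995 = 69.6 meV.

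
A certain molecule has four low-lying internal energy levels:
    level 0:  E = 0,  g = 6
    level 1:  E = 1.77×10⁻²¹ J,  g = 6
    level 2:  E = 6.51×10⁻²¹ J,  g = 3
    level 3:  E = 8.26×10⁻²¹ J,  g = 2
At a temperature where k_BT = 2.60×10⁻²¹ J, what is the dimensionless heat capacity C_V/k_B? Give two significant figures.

Eᵢ/kT = 0, 0.6808, 2.504, 3.177.
Z = Σ gᵢe^(−Eᵢ/kT) = 6·e^(−0) + 6·e^(−0.6808) + 3·e^(−2.504) + 2·e^(−3.177) = 6.000 + 3.037 + 0.2453 + 0.08342 = 9.366.
⟨E⟩ = 0.8180, ⟨E²⟩ = 2.734.
C_V/k_B = (⟨E²⟩ − ⟨E⟩²)/(kT)² = (2.734 − 0.6691)/6.760 = 0.31.

0.31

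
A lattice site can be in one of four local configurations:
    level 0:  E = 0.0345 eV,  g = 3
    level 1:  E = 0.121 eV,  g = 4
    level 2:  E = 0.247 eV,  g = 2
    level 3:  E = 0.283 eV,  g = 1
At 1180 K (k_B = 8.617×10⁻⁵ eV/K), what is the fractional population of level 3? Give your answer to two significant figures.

0.017

k_BT = 8.617×10⁻⁵ × 1180 K = 0.1017 eV.
Eᵢ/kT = 0.3392, 1.190, 2.429, 2.783.
Z = Σ gᵢe^(−Eᵢ/kT) = 3·e^(−0.3392) + 4·e^(−1.190) + 2·e^(−2.429) + 1·e^(−2.783) = 2.137 + 1.217 + 0.1762 + 0.06185 = 3.592.
P₃ = g₃ e^(−E₃/kT) / Z = 0.06185/3.592 = 0.017.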